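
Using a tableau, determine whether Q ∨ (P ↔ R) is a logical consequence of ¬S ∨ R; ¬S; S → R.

No

Initial set: {(¬S ∨ R); ¬S; (S → R); ¬(Q ∨ (P ↔ R))}.
¬(Q ∨ (P ↔ R)): α-rule — add ¬Q, ¬(P ↔ R).
(¬S ∨ R): β-rule — branch into ¬S  //  R.
  branch 1 (add ¬S):
    (S → R): β-rule — branch into ¬S  //  R.
      branch 1.1 (add ¬S):
        ¬(P ↔ R): β-rule — branch into P, ¬R  //  ¬P, R.
          branch 1.1.1 (add P, ¬R):
            ○ open, literals {P=1, Q=0, R=0, S=0}.
          branch 1.1.2 (add ¬P, R):
            ○ open, literals {P=0, Q=0, R=1, S=0}.
      branch 1.2 (add R):
        ¬(P ↔ R): β-rule — branch into P, ¬R  //  ¬P, R.
          branch 1.2.1 (add P, ¬R):
            × closes — contains both R and ¬R.
          branch 1.2.2 (add ¬P, R):
            ○ open, literals {P=0, Q=0, R=1, S=0}.
  branch 2 (add R):
    (S → R): β-rule — branch into ¬S  //  R.
      branch 2.1 (add ¬S):
        ¬(P ↔ R): β-rule — branch into P, ¬R  //  ¬P, R.
          branch 2.1.1 (add P, ¬R):
            × closes — contains both R and ¬R.
          branch 2.1.2 (add ¬P, R):
            ○ open, literals {P=0, Q=0, R=1, S=0}.
      branch 2.2 (add R):
        ¬(P ↔ R): β-rule — branch into P, ¬R  //  ¬P, R.
          branch 2.2.1 (add P, ¬R):
            × closes — contains both R and ¬R.
          branch 2.2.2 (add ¬P, R):
            ○ open, literals {P=0, Q=0, R=1, S=0}.
3 branches closed, 5 open.
An open branch gives a countermodel: P=1, Q=0, R=0, S=0 (unmentioned atoms arbitrary); the premises hold there but the conclusion fails.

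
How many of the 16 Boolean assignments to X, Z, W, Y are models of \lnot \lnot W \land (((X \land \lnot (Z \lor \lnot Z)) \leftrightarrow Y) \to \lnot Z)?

Initial set: {(\lnot \lnot W \land (((X \land \lnot (Z \lor \lnot Z)) \leftrightarrow Y) \to \lnot Z))}.
(\lnot \lnot W \land (((X \land \lnot (Z \lor \lnot Z)) \leftrightarrow Y) \to \lnot Z)): α-rule — add \lnot \lnot W, (((X \land \lnot (Z \lor \lnot Z)) \leftrightarrow Y) \to \lnot Z).
\lnot \lnot W: drop double negation, giving W.
(((X \land \lnot (Z \lor \lnot Z)) \leftrightarrow Y) \to \lnot Z): β-rule — branch into \lnot ((X \land \lnot (Z \lor \lnot Z)) \leftrightarrow Y)  //  \lnot Z.
  branch 1 (add \lnot ((X \land \lnot (Z \lor \lnot Z)) \leftrightarrow Y)):
    \lnot ((X \land \lnot (Z \lor \lnot Z)) \leftrightarrow Y): β-rule — branch into (X \land \lnot (Z \lor \lnot Z)), \lnot Y  //  \lnot (X \land \lnot (Z \lor \lnot Z)), Y.
      branch 1.1 (add (X \land \lnot (Z \lor \lnot Z)), \lnot Y):
        (X \land \lnot (Z \lor \lnot Z)): α-rule — add X, \lnot (Z \lor \lnot Z).
        \lnot (Z \lor \lnot Z): α-rule — add \lnot Z, \lnot \lnot Z.
        × closes — contains both Z and \lnot Z.
      branch 1.2 (add \lnot (X \land \lnot (Z \lor \lnot Z)), Y):
        \lnot (X \land \lnot (Z \lor \lnot Z)): β-rule — branch into \lnot X  //  \lnot \lnot (Z \lor \lnot Z).
          branch 1.2.1 (add \lnot X):
            ○ open, literals {W=true, X=false, Y=true}.
          branch 1.2.2 (add \lnot \lnot (Z \lor \lnot Z)):
            \lnot \lnot (Z \lor \lnot Z): β-rule — branch into Z  //  \lnot Z.
              branch 1.2.2.1 (add Z):
                ○ open, literals {W=true, Y=true, Z=true}.
              branch 1.2.2.2 (add \lnot Z):
                ○ open, literals {W=true, Y=true, Z=false}.
  branch 2 (add \lnot Z):
    ○ open, literals {W=true, Z=false}.
1 branch closed, 4 open.
Each open branch fixes some atoms; the unmentioned ones are free. Counting distinct full assignments: branch {W=true, X=false, Y=true} (Z) contributes 2 new; branch {W=true, Y=true, Z=true} (X) contributes 1 new; branch {W=true, Y=true, Z=false} (X) contributes 1 new; branch {W=true, Z=false} (X, Y) contributes 2 new. Total: 6.

6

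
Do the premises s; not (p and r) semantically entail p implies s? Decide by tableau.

Yes

Initial set: {s; not (p and r); not (p implies s)}.
not (p implies s): α-rule — add p, not s.
× closes — contains both s and not s.
All 1 branch closes.
Every branch closed, so the premises entail the conclusion.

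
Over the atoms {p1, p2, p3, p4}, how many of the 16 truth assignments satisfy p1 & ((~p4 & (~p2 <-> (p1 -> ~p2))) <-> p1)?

Initial set: {T (p1 & ((~p4 & (~p2 <-> (p1 -> ~p2))) <-> p1))}.
T (p1 & ((~p4 & (~p2 <-> (p1 -> ~p2))) <-> p1)): α-rule — add T p1, T ((~p4 & (~p2 <-> (p1 -> ~p2))) <-> p1).
T ((~p4 & (~p2 <-> (p1 -> ~p2))) <-> p1): β-rule — branch into T (~p4 & (~p2 <-> (p1 -> ~p2))), T p1  //  F (~p4 & (~p2 <-> (p1 -> ~p2))), F p1.
  branch 1 (add T (~p4 & (~p2 <-> (p1 -> ~p2))), T p1):
    T (~p4 & (~p2 <-> (p1 -> ~p2))): α-rule — add T ~p4, T (~p2 <-> (p1 -> ~p2)).
    T (~p2 <-> (p1 -> ~p2)): β-rule — branch into T ~p2, T (p1 -> ~p2)  //  F ~p2, F (p1 -> ~p2).
      branch 1.1 (add T ~p2, T (p1 -> ~p2)):
        T (p1 -> ~p2): β-rule — branch into F p1  //  T ~p2.
          branch 1.1.1 (add F p1):
            × closes — contains both p1 and ~p1.
          branch 1.1.2 (add T ~p2):
            ○ open, literals {p1=T, p2=F, p4=F}.
      branch 1.2 (add F ~p2, F (p1 -> ~p2)):
        F (p1 -> ~p2): α-rule — add T p1, F ~p2.
        ○ open, literals {p1=T, p2=T, p4=F}.
  branch 2 (add F (~p4 & (~p2 <-> (p1 -> ~p2))), F p1):
    × closes — contains both p1 and ~p1.
2 branches closed, 2 open.
Each open branch fixes some atoms; the unmentioned ones are free. Counting distinct full assignments: branch {p1=T, p2=F, p4=F} (p3) contributes 2 new; branch {p1=T, p2=T, p4=F} (p3) contributes 2 new. Total: 4.

4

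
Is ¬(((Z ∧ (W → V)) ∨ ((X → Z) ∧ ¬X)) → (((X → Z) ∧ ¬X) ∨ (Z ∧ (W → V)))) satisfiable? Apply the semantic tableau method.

Unsatisfiable

Initial set: {¬(((Z ∧ (W → V)) ∨ ((X → Z) ∧ ¬X)) → (((X → Z) ∧ ¬X) ∨ (Z ∧ (W → V))))}.
¬(((Z ∧ (W → V)) ∨ ((X → Z) ∧ ¬X)) → (((X → Z) ∧ ¬X) ∨ (Z ∧ (W → V)))): α-rule — add ((Z ∧ (W → V)) ∨ ((X → Z) ∧ ¬X)), ¬(((X → Z) ∧ ¬X) ∨ (Z ∧ (W → V))).
¬(((X → Z) ∧ ¬X) ∨ (Z ∧ (W → V))): α-rule — add ¬((X → Z) ∧ ¬X), ¬(Z ∧ (W → V)).
((Z ∧ (W → V)) ∨ ((X → Z) ∧ ¬X)): β-rule — branch into (Z ∧ (W → V))  //  ((X → Z) ∧ ¬X).
  branch 1 (add (Z ∧ (W → V))):
    (Z ∧ (W → V)): α-rule — add Z, (W → V).
    ¬((X → Z) ∧ ¬X): β-rule — branch into ¬(X → Z)  //  ¬¬X.
      branch 1.1 (add ¬(X → Z)):
        ¬(X → Z): α-rule — add X, ¬Z.
        × closes — contains both Z and ¬Z.
      branch 1.2 (add ¬¬X):
        ¬(Z ∧ (W → V)): β-rule — branch into ¬Z  //  ¬(W → V).
          branch 1.2.1 (add ¬Z):
            × closes — contains both Z and ¬Z.
          branch 1.2.2 (add ¬(W → V)):
            ¬(W → V): α-rule — add W, ¬V.
            (W → V): β-rule — branch into ¬W  //  V.
              branch 1.2.2.1 (add ¬W):
                × closes — contains both W and ¬W.
              branch 1.2.2.2 (add V):
                × closes — contains both V and ¬V.
  branch 2 (add ((X → Z) ∧ ¬X)):
    ((X → Z) ∧ ¬X): α-rule — add (X → Z), ¬X.
    ¬((X → Z) ∧ ¬X): β-rule — branch into ¬(X → Z)  //  ¬¬X.
      branch 2.1 (add ¬(X → Z)):
        ¬(X → Z): α-rule — add X, ¬Z.
        × closes — contains both X and ¬X.
      branch 2.2 (add ¬¬X):
        × closes — contains both X and ¬X.
All 6 branches close.
Every branch closed; the formula is unsatisfiable.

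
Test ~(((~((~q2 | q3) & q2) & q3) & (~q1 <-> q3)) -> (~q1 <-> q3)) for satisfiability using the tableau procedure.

Unsatisfiable

Initial set: {~(((~((~q2 | q3) & q2) & q3) & (~q1 <-> q3)) -> (~q1 <-> q3))}.
~(((~((~q2 | q3) & q2) & q3) & (~q1 <-> q3)) -> (~q1 <-> q3)): α-rule — add ((~((~q2 | q3) & q2) & q3) & (~q1 <-> q3)), ~(~q1 <-> q3).
((~((~q2 | q3) & q2) & q3) & (~q1 <-> q3)): α-rule — add (~((~q2 | q3) & q2) & q3), (~q1 <-> q3).
(~((~q2 | q3) & q2) & q3): α-rule — add ~((~q2 | q3) & q2), q3.
~(~q1 <-> q3): β-rule — branch into ~q1, ~q3  //  ~~q1, q3.
  branch 1 (add ~q1, ~q3):
    × closes — contains both q3 and ~q3.
  branch 2 (add ~~q1, q3):
    (~q1 <-> q3): β-rule — branch into ~q1, q3  //  ~~q1, ~q3.
      branch 2.1 (add ~q1, q3):
        × closes — contains both q1 and ~q1.
      branch 2.2 (add ~~q1, ~q3):
        × closes — contains both q3 and ~q3.
All 3 branches close.
Every branch closed; the formula is unsatisfiable.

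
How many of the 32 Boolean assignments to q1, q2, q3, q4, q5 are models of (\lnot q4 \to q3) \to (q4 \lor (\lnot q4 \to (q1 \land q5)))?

26

Initial set: {((\lnot q4 \to q3) \to (q4 \lor (\lnot q4 \to (q1 \land q5))))}.
((\lnot q4 \to q3) \to (q4 \lor (\lnot q4 \to (q1 \land q5)))): β-rule — branch into \lnot (\lnot q4 \to q3)  //  (q4 \lor (\lnot q4 \to (q1 \land q5))).
  branch 1 (add \lnot (\lnot q4 \to q3)):
    \lnot (\lnot q4 \to q3): α-rule — add \lnot q4, \lnot q3.
    ○ open, literals {q3=0, q4=0}.
  branch 2 (add (q4 \lor (\lnot q4 \to (q1 \land q5)))):
    (q4 \lor (\lnot q4 \to (q1 \land q5))): β-rule — branch into q4  //  (\lnot q4 \to (q1 \land q5)).
      branch 2.1 (add q4):
        ○ open, literals {q4=1}.
      branch 2.2 (add (\lnot q4 \to (q1 \land q5))):
        (\lnot q4 \to (q1 \land q5)): β-rule — branch into \lnot \lnot q4  //  (q1 \land q5).
          branch 2.2.1 (add \lnot \lnot q4):
            ○ open, literals {q4=1}.
          branch 2.2.2 (add (q1 \land q5)):
            (q1 \land q5): α-rule — add q1, q5.
            ○ open, literals {q1=1, q5=1}.
0 branches closed, 4 open.
Each open branch fixes some atoms; the unmentioned ones are free. Counting distinct full assignments: branch {q3=0, q4=0} (q1, q2, q5) contributes 8 new; branch {q4=1} (q1, q2, q3, q5) contributes 16 new; branch {q4=1} (q1, q2, q3, q5) contributes 0 new; branch {q1=1, q5=1} (q2, q3, q4) contributes 2 new. Total: 26.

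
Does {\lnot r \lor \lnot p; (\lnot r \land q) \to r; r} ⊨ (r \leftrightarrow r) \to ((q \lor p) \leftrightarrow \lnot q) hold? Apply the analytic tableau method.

Initial set: {T (\lnot r \lor \lnot p); T ((\lnot r \land q) \to r); T r; F ((r \leftrightarrow r) \to ((q \lor p) \leftrightarrow \lnot q))}.
F ((r \leftrightarrow r) \to ((q \lor p) \leftrightarrow \lnot q)): α-rule — add T (r \leftrightarrow r), F ((q \lor p) \leftrightarrow \lnot q).
T (\lnot r \lor \lnot p): β-rule — branch into T \lnot r  //  T \lnot p.
  branch 1 (add T \lnot r):
    × closes — contains both r and \lnot r.
  branch 2 (add T \lnot p):
    T ((\lnot r \land q) \to r): β-rule — branch into F (\lnot r \land q)  //  T r.
      branch 2.1 (add F (\lnot r \land q)):
        T (r \leftrightarrow r): β-rule — branch into T r, T r  //  F r, F r.
          branch 2.1.1 (add T r, T r):
            F ((q \lor p) \leftrightarrow \lnot q): β-rule — branch into T (q \lor p), F \lnot q  //  F (q \lor p), T \lnot q.
              branch 2.1.1.1 (add T (q \lor p), F \lnot q):
                F (\lnot r \land q): β-rule — branch into F \lnot r  //  F q.
                  branch 2.1.1.1.1 (add F \lnot r):
                    T (q \lor p): β-rule — branch into T q  //  T p.
                      branch 2.1.1.1.1.1 (add T q):
                        ○ open, literals {p=F, q=T, r=T}.
                      branch 2.1.1.1.1.2 (add T p):
                        × closes — contains both p and \lnot p.
                  branch 2.1.1.1.2 (add F q):
                    × closes — contains both q and \lnot q.
              branch 2.1.1.2 (add F (q \lor p), T \lnot q):
                F (q \lor p): α-rule — add F q, F p.
                F (\lnot r \land q): β-rule — branch into F \lnot r  //  F q.
                  branch 2.1.1.2.1 (add F \lnot r):
                    ○ open, literals {p=F, q=F, r=T}.
                  branch 2.1.1.2.2 (add F q):
                    ○ open, literals {p=F, q=F, r=T}.
          branch 2.1.2 (add F r, F r):
            × closes — contains both r and \lnot r.
      branch 2.2 (add T r):
        T (r \leftrightarrow r): β-rule — branch into T r, T r  //  F r, F r.
          branch 2.2.1 (add T r, T r):
            F ((q \lor p) \leftrightarrow \lnot q): β-rule — branch into T (q \lor p), F \lnot q  //  F (q \lor p), T \lnot q.
              branch 2.2.1.1 (add T (q \lor p), F \lnot q):
                T (q \lor p): β-rule — branch into T q  //  T p.
                  branch 2.2.1.1.1 (add T q):
                    ○ open, literals {p=F, q=T, r=T}.
                  branch 2.2.1.1.2 (add T p):
                    × closes — contains both p and \lnot p.
              branch 2.2.1.2 (add F (q \lor p), T \lnot q):
                F (q \lor p): α-rule — add F q, F p.
                ○ open, literals {p=F, q=F, r=T}.
          branch 2.2.2 (add F r, F r):
            × closes — contains both r and \lnot r.
6 branches closed, 5 open.
An open branch gives a countermodel: p=F, q=T, r=T (unmentioned atoms arbitrary); the premises hold there but the conclusion fails.

No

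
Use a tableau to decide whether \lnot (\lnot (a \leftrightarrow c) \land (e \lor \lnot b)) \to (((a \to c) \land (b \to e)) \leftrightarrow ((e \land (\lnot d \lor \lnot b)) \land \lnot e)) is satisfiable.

Initial set: {(\lnot (\lnot (a \leftrightarrow c) \land (e \lor \lnot b)) \to (((a \to c) \land (b \to e)) \leftrightarrow ((e \land (\lnot d \lor \lnot b)) \land \lnot e)))}.
(\lnot (\lnot (a \leftrightarrow c) \land (e \lor \lnot b)) \to (((a \to c) \land (b \to e)) \leftrightarrow ((e \land (\lnot d \lor \lnot b)) \land \lnot e))): β-rule — branch into \lnot \lnot (\lnot (a \leftrightarrow c) \land (e \lor \lnot b))  //  (((a \to c) \land (b \to e)) \leftrightarrow ((e \land (\lnot d \lor \lnot b)) \land \lnot e)).
  branch 1 (add \lnot \lnot (\lnot (a \leftrightarrow c) \land (e \lor \lnot b))):
    \lnot \lnot (\lnot (a \leftrightarrow c) \land (e \lor \lnot b)): α-rule — add \lnot (a \leftrightarrow c), (e \lor \lnot b).
    \lnot (a \leftrightarrow c): β-rule — branch into a, \lnot c  //  \lnot a, c.
      branch 1.1 (add a, \lnot c):
        (e \lor \lnot b): β-rule — branch into e  //  \lnot b.
          branch 1.1.1 (add e):
            ○ open, literals {a=1, c=0, e=1}.
          branch 1.1.2 (add \lnot b):
            ○ open, literals {a=1, b=0, c=0}.
      branch 1.2 (add \lnot a, c):
        (e \lor \lnot b): β-rule — branch into e  //  \lnot b.
          branch 1.2.1 (add e):
            ○ open, literals {a=0, c=1, e=1}.
          branch 1.2.2 (add \lnot b):
            ○ open, literals {a=0, b=0, c=1}.
  branch 2 (add (((a \to c) \land (b \to e)) \leftrightarrow ((e \land (\lnot d \lor \lnot b)) \land \lnot e))):
    (((a \to c) \land (b \to e)) \leftrightarrow ((e \land (\lnot d \lor \lnot b)) \land \lnot e)): β-rule — branch into ((a \to c) \land (b \to e)), ((e \land (\lnot d \lor \lnot b)) \land \lnot e)  //  \lnot ((a \to c) \land (b \to e)), \lnot ((e \land (\lnot d \lor \lnot b)) \land \lnot e).
      branch 2.1 (add ((a \to c) \land (b \to e)), ((e \land (\lnot d \lor \lnot b)) \land \lnot e)):
        ((a \to c) \land (b \to e)): α-rule — add (a \to c), (b \to e).
        ((e \land (\lnot d \lor \lnot b)) \land \lnot e): α-rule — add (e \land (\lnot d \lor \lnot b)), \lnot e.
        (e \land (\lnot d \lor \lnot b)): α-rule — add e, (\lnot d \lor \lnot b).
        × closes — contains both e and \lnot e.
      branch 2.2 (add \lnot ((a \to c) \land (b \to e)), \lnot ((e \land (\lnot d \lor \lnot b)) \land \lnot e)):
        \lnot ((a \to c) \land (b \to e)): β-rule — branch into \lnot (a \to c)  //  \lnot (b \to e).
          branch 2.2.1 (add \lnot (a \to c)):
            \lnot (a \to c): α-rule — add a, \lnot c.
            \lnot ((e \land (\lnot d \lor \lnot b)) \land \lnot e): β-rule — branch into \lnot (e \land (\lnot d \lor \lnot b))  //  \lnot \lnot e.
              branch 2.2.1.1 (add \lnot (e \land (\lnot d \lor \lnot b))):
                \lnot (e \land (\lnot d \lor \lnot b)): β-rule — branch into \lnot e  //  \lnot (\lnot d \lor \lnot b).
                  branch 2.2.1.1.1 (add \lnot e):
                    ○ open, literals {a=1, c=0, e=0}.
                  branch 2.2.1.1.2 (add \lnot (\lnot d \lor \lnot b)):
                    \lnot (\lnot d \lor \lnot b): α-rule — add \lnot \lnot d, \lnot \lnot b.
                    ○ open, literals {a=1, b=1, c=0, d=1}.
              branch 2.2.1.2 (add \lnot \lnot e):
                ○ open, literals {a=1, c=0, e=1}.
          branch 2.2.2 (add \lnot (b \to e)):
            \lnot (b \to e): α-rule — add b, \lnot e.
            \lnot ((e \land (\lnot d \lor \lnot b)) \land \lnot e): β-rule — branch into \lnot (e \land (\lnot d \lor \lnot b))  //  \lnot \lnot e.
              branch 2.2.2.1 (add \lnot (e \land (\lnot d \lor \lnot b))):
                \lnot (e \land (\lnot d \lor \lnot b)): β-rule — branch into \lnot e  //  \lnot (\lnot d \lor \lnot b).
                  branch 2.2.2.1.1 (add \lnot e):
                    ○ open, literals {b=1, e=0}.
                  branch 2.2.2.1.2 (add \lnot (\lnot d \lor \lnot b)):
                    \lnot (\lnot d \lor \lnot b): α-rule — add \lnot \lnot d, \lnot \lnot b.
                    ○ open, literals {b=1, d=1, e=0}.
              branch 2.2.2.2 (add \lnot \lnot e):
                × closes — contains both e and \lnot e.
2 branches closed, 9 open.
An open branch gives a satisfying assignment: a=1, c=0, e=1.

Satisfiable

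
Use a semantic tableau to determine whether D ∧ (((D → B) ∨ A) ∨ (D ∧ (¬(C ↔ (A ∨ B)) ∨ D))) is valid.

Assume the negation and expand:
Initial set: {¬(D ∧ (((D → B) ∨ A) ∨ (D ∧ (¬(C ↔ (A ∨ B)) ∨ D))))}.
¬(D ∧ (((D → B) ∨ A) ∨ (D ∧ (¬(C ↔ (A ∨ B)) ∨ D)))): β-rule — branch into ¬D  //  ¬(((D → B) ∨ A) ∨ (D ∧ (¬(C ↔ (A ∨ B)) ∨ D))).
  branch 1 (add ¬D):
    ○ open, literals {D=0}.
  branch 2 (add ¬(((D → B) ∨ A) ∨ (D ∧ (¬(C ↔ (A ∨ B)) ∨ D)))):
    ¬(((D → B) ∨ A) ∨ (D ∧ (¬(C ↔ (A ∨ B)) ∨ D))): α-rule — add ¬((D → B) ∨ A), ¬(D ∧ (¬(C ↔ (A ∨ B)) ∨ D)).
    ¬((D → B) ∨ A): α-rule — add ¬(D → B), ¬A.
    ¬(D → B): α-rule — add D, ¬B.
    ¬(D ∧ (¬(C ↔ (A ∨ B)) ∨ D)): β-rule — branch into ¬D  //  ¬(¬(C ↔ (A ∨ B)) ∨ D).
      branch 2.1 (add ¬D):
        × closes — contains both D and ¬D.
      branch 2.2 (add ¬(¬(C ↔ (A ∨ B)) ∨ D)):
        ¬(¬(C ↔ (A ∨ B)) ∨ D): α-rule — add ¬¬(C ↔ (A ∨ B)), ¬D.
        × closes — contains both D and ¬D.
2 branches closed, 1 open.
An open branch gives a countermodel: D=0 (unmentioned atoms arbitrary); under it the original formula is false.

Not valid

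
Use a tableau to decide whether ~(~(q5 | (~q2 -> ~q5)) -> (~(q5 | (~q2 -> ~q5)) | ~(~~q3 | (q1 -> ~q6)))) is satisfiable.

Initial set: {T ~(~(q5 | (~q2 -> ~q5)) -> (~(q5 | (~q2 -> ~q5)) | ~(~~q3 | (q1 -> ~q6))))}.
T ~(~(q5 | (~q2 -> ~q5)) -> (~(q5 | (~q2 -> ~q5)) | ~(~~q3 | (q1 -> ~q6)))): α-rule — add T ~(q5 | (~q2 -> ~q5)), F (~(q5 | (~q2 -> ~q5)) | ~(~~q3 | (q1 -> ~q6))).
T ~(q5 | (~q2 -> ~q5)): α-rule — add F q5, F (~q2 -> ~q5).
F (~(q5 | (~q2 -> ~q5)) | ~(~~q3 | (q1 -> ~q6))): α-rule — add F ~(q5 | (~q2 -> ~q5)), F ~(~~q3 | (q1 -> ~q6)).
F (~q2 -> ~q5): α-rule — add T ~q2, F ~q5.
× closes — contains both q5 and ~q5.
All 1 branch closes.
Every branch closed; the formula is unsatisfiable.

Unsatisfiable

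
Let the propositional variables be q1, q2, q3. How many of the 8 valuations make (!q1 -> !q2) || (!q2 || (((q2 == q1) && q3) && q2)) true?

6

Initial set: {T ((!q1 -> !q2) || (!q2 || (((q2 == q1) && q3) && q2)))}.
T ((!q1 -> !q2) || (!q2 || (((q2 == q1) && q3) && q2))): β-rule — branch into T (!q1 -> !q2)  //  T (!q2 || (((q2 == q1) && q3) && q2)).
  branch 1 (add T (!q1 -> !q2)):
    T (!q1 -> !q2): β-rule — branch into F !q1  //  T !q2.
      branch 1.1 (add F !q1):
        ○ open, literals {q1=T}.
      branch 1.2 (add T !q2):
        ○ open, literals {q2=F}.
  branch 2 (add T (!q2 || (((q2 == q1) && q3) && q2))):
    T (!q2 || (((q2 == q1) && q3) && q2)): β-rule — branch into T !q2  //  T (((q2 == q1) && q3) && q2).
      branch 2.1 (add T !q2):
        ○ open, literals {q2=F}.
      branch 2.2 (add T (((q2 == q1) && q3) && q2)):
        T (((q2 == q1) && q3) && q2): α-rule — add T ((q2 == q1) && q3), T q2.
        T ((q2 == q1) && q3): α-rule — add T (q2 == q1), T q3.
        T (q2 == q1): β-rule — branch into T q2, T q1  //  F q2, F q1.
          branch 2.2.1 (add T q2, T q1):
            ○ open, literals {q1=T, q2=T, q3=T}.
          branch 2.2.2 (add F q2, F q1):
            × closes — contains both q2 and !q2.
1 branch closed, 4 open.
Each open branch fixes some atoms; the unmentioned ones are free. Counting distinct full assignments: branch {q1=T} (q2, q3) contributes 4 new; branch {q2=F} (q1, q3) contributes 2 new; branch {q2=F} (q1, q3) contributes 0 new; branch {q1=T, q2=T, q3=T} (none free) contributes 0 new. Total: 6.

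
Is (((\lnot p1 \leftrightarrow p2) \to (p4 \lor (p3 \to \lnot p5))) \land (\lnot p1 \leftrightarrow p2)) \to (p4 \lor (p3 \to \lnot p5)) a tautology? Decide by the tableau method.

Valid

Assume the negation and expand:
Initial set: {\lnot ((((\lnot p1 \leftrightarrow p2) \to (p4 \lor (p3 \to \lnot p5))) \land (\lnot p1 \leftrightarrow p2)) \to (p4 \lor (p3 \to \lnot p5)))}.
\lnot ((((\lnot p1 \leftrightarrow p2) \to (p4 \lor (p3 \to \lnot p5))) \land (\lnot p1 \leftrightarrow p2)) \to (p4 \lor (p3 \to \lnot p5))): α-rule — add (((\lnot p1 \leftrightarrow p2) \to (p4 \lor (p3 \to \lnot p5))) \land (\lnot p1 \leftrightarrow p2)), \lnot (p4 \lor (p3 \to \lnot p5)).
(((\lnot p1 \leftrightarrow p2) \to (p4 \lor (p3 \to \lnot p5))) \land (\lnot p1 \leftrightarrow p2)): α-rule — add ((\lnot p1 \leftrightarrow p2) \to (p4 \lor (p3 \to \lnot p5))), (\lnot p1 \leftrightarrow p2).
\lnot (p4 \lor (p3 \to \lnot p5)): α-rule — add \lnot p4, \lnot (p3 \to \lnot p5).
\lnot (p3 \to \lnot p5): α-rule — add p3, \lnot \lnot p5.
((\lnot p1 \leftrightarrow p2) \to (p4 \lor (p3 \to \lnot p5))): β-rule — branch into \lnot (\lnot p1 \leftrightarrow p2)  //  (p4 \lor (p3 \to \lnot p5)).
  branch 1 (add \lnot (\lnot p1 \leftrightarrow p2)):
    (\lnot p1 \leftrightarrow p2): β-rule — branch into \lnot p1, p2  //  \lnot \lnot p1, \lnot p2.
      branch 1.1 (add \lnot p1, p2):
        \lnot (\lnot p1 \leftrightarrow p2): β-rule — branch into \lnot p1, \lnot p2  //  \lnot \lnot p1, p2.
          branch 1.1.1 (add \lnot p1, \lnot p2):
            × closes — contains both p2 and \lnot p2.
          branch 1.1.2 (add \lnot \lnot p1, p2):
            × closes — contains both p1 and \lnot p1.
      branch 1.2 (add \lnot \lnot p1, \lnot p2):
        \lnot (\lnot p1 \leftrightarrow p2): β-rule — branch into \lnot p1, \lnot p2  //  \lnot \lnot p1, p2.
          branch 1.2.1 (add \lnot p1, \lnot p2):
            × closes — contains both p1 and \lnot p1.
          branch 1.2.2 (add \lnot \lnot p1, p2):
            × closes — contains both p2 and \lnot p2.
  branch 2 (add (p4 \lor (p3 \to \lnot p5))):
    (\lnot p1 \leftrightarrow p2): β-rule — branch into \lnot p1, p2  //  \lnot \lnot p1, \lnot p2.
      branch 2.1 (add \lnot p1, p2):
        (p4 \lor (p3 \to \lnot p5)): β-rule — branch into p4  //  (p3 \to \lnot p5).
          branch 2.1.1 (add p4):
            × closes — contains both p4 and \lnot p4.
          branch 2.1.2 (add (p3 \to \lnot p5)):
            (p3 \to \lnot p5): β-rule — branch into \lnot p3  //  \lnot p5.
              branch 2.1.2.1 (add \lnot p3):
                × closes — contains both p3 and \lnot p3.
              branch 2.1.2.2 (add \lnot p5):
                × closes — contains both p5 and \lnot p5.
      branch 2.2 (add \lnot \lnot p1, \lnot p2):
        (p4 \lor (p3 \to \lnot p5)): β-rule — branch into p4  //  (p3 \to \lnot p5).
          branch 2.2.1 (add p4):
            × closes — contains both p4 and \lnot p4.
          branch 2.2.2 (add (p3 \to \lnot p5)):
            (p3 \to \lnot p5): β-rule — branch into \lnot p3  //  \lnot p5.
              branch 2.2.2.1 (add \lnot p3):
                × closes — contains both p3 and \lnot p3.
              branch 2.2.2.2 (add \lnot p5):
                × closes — contains both p5 and \lnot p5.
All 10 branches close.
Every branch closed, so the negation is unsatisfiable and the formula is valid.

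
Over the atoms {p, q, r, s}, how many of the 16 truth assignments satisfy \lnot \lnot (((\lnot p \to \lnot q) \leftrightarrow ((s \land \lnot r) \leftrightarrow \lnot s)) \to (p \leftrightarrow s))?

Initial set: {\lnot \lnot (((\lnot p \to \lnot q) \leftrightarrow ((s \land \lnot r) \leftrightarrow \lnot s)) \to (p \leftrightarrow s))}.
\lnot \lnot (((\lnot p \to \lnot q) \leftrightarrow ((s \land \lnot r) \leftrightarrow \lnot s)) \to (p \leftrightarrow s)): drop double negation, giving (((\lnot p \to \lnot q) \leftrightarrow ((s \land \lnot r) \leftrightarrow \lnot s)) \to (p \leftrightarrow s)).
(((\lnot p \to \lnot q) \leftrightarrow ((s \land \lnot r) \leftrightarrow \lnot s)) \to (p \leftrightarrow s)): β-rule — branch into \lnot ((\lnot p \to \lnot q) \leftrightarrow ((s \land \lnot r) \leftrightarrow \lnot s))  //  (p \leftrightarrow s).
  branch 1 (add \lnot ((\lnot p \to \lnot q) \leftrightarrow ((s \land \lnot r) \leftrightarrow \lnot s))):
    \lnot ((\lnot p \to \lnot q) \leftrightarrow ((s \land \lnot r) \leftrightarrow \lnot s)): β-rule — branch into (\lnot p \to \lnot q), \lnot ((s \land \lnot r) \leftrightarrow \lnot s)  //  \lnot (\lnot p \to \lnot q), ((s \land \lnot r) \leftrightarrow \lnot s).
      branch 1.1 (add (\lnot p \to \lnot q), \lnot ((s \land \lnot r) \leftrightarrow \lnot s)):
        (\lnot p \to \lnot q): β-rule — branch into \lnot \lnot p  //  \lnot q.
          branch 1.1.1 (add \lnot \lnot p):
            \lnot ((s \land \lnot r) \leftrightarrow \lnot s): β-rule — branch into (s \land \lnot r), \lnot \lnot s  //  \lnot (s \land \lnot r), \lnot s.
              branch 1.1.1.1 (add (s \land \lnot r), \lnot \lnot s):
                (s \land \lnot r): α-rule — add s, \lnot r.
                ○ open, literals {p=T, r=F, s=T}.
              branch 1.1.1.2 (add \lnot (s \land \lnot r), \lnot s):
                \lnot (s \land \lnot r): β-rule — branch into \lnot s  //  \lnot \lnot r.
                  branch 1.1.1.2.1 (add \lnot s):
                    ○ open, literals {p=T, s=F}.
                  branch 1.1.1.2.2 (add \lnot \lnot r):
                    ○ open, literals {p=T, r=T, s=F}.
          branch 1.1.2 (add \lnot q):
            \lnot ((s \land \lnot r) \leftrightarrow \lnot s): β-rule — branch into (s \land \lnot r), \lnot \lnot s  //  \lnot (s \land \lnot r), \lnot s.
              branch 1.1.2.1 (add (s \land \lnot r), \lnot \lnot s):
                (s \land \lnot r): α-rule — add s, \lnot r.
                ○ open, literals {q=F, r=F, s=T}.
              branch 1.1.2.2 (add \lnot (s \land \lnot r), \lnot s):
                \lnot (s \land \lnot r): β-rule — branch into \lnot s  //  \lnot \lnot r.
                  branch 1.1.2.2.1 (add \lnot s):
                    ○ open, literals {q=F, s=F}.
                  branch 1.1.2.2.2 (add \lnot \lnot r):
                    ○ open, literals {q=F, r=T, s=F}.
      branch 1.2 (add \lnot (\lnot p \to \lnot q), ((s \land \lnot r) \leftrightarrow \lnot s)):
        \lnot (\lnot p \to \lnot q): α-rule — add \lnot p, \lnot \lnot q.
        ((s \land \lnot r) \leftrightarrow \lnot s): β-rule — branch into (s \land \lnot r), \lnot s  //  \lnot (s \land \lnot r), \lnot \lnot s.
          branch 1.2.1 (add (s \land \lnot r), \lnot s):
            (s \land \lnot r): α-rule — add s, \lnot r.
            × closes — contains both s and \lnot s.
          branch 1.2.2 (add \lnot (s \land \lnot r), \lnot \lnot s):
            \lnot (s \land \lnot r): β-rule — branch into \lnot s  //  \lnot \lnot r.
              branch 1.2.2.1 (add \lnot s):
                × closes — contains both s and \lnot s.
              branch 1.2.2.2 (add \lnot \lnot r):
                ○ open, literals {p=F, q=T, r=T, s=T}.
  branch 2 (add (p \leftrightarrow s)):
    (p \leftrightarrow s): β-rule — branch into p, s  //  \lnot p, \lnot s.
      branch 2.1 (add p, s):
        ○ open, literals {p=T, s=T}.
      branch 2.2 (add \lnot p, \lnot s):
        ○ open, literals {p=F, s=F}.
2 branches closed, 9 open.
Each open branch fixes some atoms; the unmentioned ones are free. Counting distinct full assignments: branch {p=T, r=F, s=T} (q) contributes 2 new; branch {p=T, s=F} (q, r) contributes 4 new; branch {p=T, r=T, s=F} (q) contributes 0 new; branch {q=F, r=F, s=T} (p) contributes 1 new; branch {q=F, s=F} (p, r) contributes 2 new; branch {q=F, r=T, s=F} (p) contributes 0 new; branch {p=F, q=T, r=T, s=T} (none free) contributes 1 new; branch {p=T, s=T} (q, r) contributes 2 new; branch {p=F, s=F} (q, r) contributes 2 new. Total: 14.

14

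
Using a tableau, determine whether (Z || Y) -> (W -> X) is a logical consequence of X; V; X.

Initial set: {X; V; X; !((Z || Y) -> (W -> X))}.
!((Z || Y) -> (W -> X)): α-rule — add (Z || Y), !(W -> X).
!(W -> X): α-rule — add W, !X.
× closes — contains both X and !X.
All 1 branch closes.
Every branch closed, so the premises entail the conclusion.

Yes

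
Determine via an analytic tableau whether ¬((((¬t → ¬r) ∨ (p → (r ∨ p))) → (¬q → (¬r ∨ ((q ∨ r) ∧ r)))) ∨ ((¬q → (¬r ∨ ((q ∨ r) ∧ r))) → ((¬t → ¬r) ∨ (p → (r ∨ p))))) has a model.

Unsatisfiable

Initial set: {¬((((¬t → ¬r) ∨ (p → (r ∨ p))) → (¬q → (¬r ∨ ((q ∨ r) ∧ r)))) ∨ ((¬q → (¬r ∨ ((q ∨ r) ∧ r))) → ((¬t → ¬r) ∨ (p → (r ∨ p)))))}.
¬((((¬t → ¬r) ∨ (p → (r ∨ p))) → (¬q → (¬r ∨ ((q ∨ r) ∧ r)))) ∨ ((¬q → (¬r ∨ ((q ∨ r) ∧ r))) → ((¬t → ¬r) ∨ (p → (r ∨ p))))): α-rule — add ¬(((¬t → ¬r) ∨ (p → (r ∨ p))) → (¬q → (¬r ∨ ((q ∨ r) ∧ r)))), ¬((¬q → (¬r ∨ ((q ∨ r) ∧ r))) → ((¬t → ¬r) ∨ (p → (r ∨ p)))).
¬(((¬t → ¬r) ∨ (p → (r ∨ p))) → (¬q → (¬r ∨ ((q ∨ r) ∧ r)))): α-rule — add ((¬t → ¬r) ∨ (p → (r ∨ p))), ¬(¬q → (¬r ∨ ((q ∨ r) ∧ r))).
¬((¬q → (¬r ∨ ((q ∨ r) ∧ r))) → ((¬t → ¬r) ∨ (p → (r ∨ p)))): α-rule — add (¬q → (¬r ∨ ((q ∨ r) ∧ r))), ¬((¬t → ¬r) ∨ (p → (r ∨ p))).
¬(¬q → (¬r ∨ ((q ∨ r) ∧ r))): α-rule — add ¬q, ¬(¬r ∨ ((q ∨ r) ∧ r)).
¬((¬t → ¬r) ∨ (p → (r ∨ p))): α-rule — add ¬(¬t → ¬r), ¬(p → (r ∨ p)).
¬(¬r ∨ ((q ∨ r) ∧ r)): α-rule — add ¬¬r, ¬((q ∨ r) ∧ r).
¬(¬t → ¬r): α-rule — add ¬t, ¬¬r.
¬(p → (r ∨ p)): α-rule — add p, ¬(r ∨ p).
¬(r ∨ p): α-rule — add ¬r, ¬p.
× closes — contains both r and ¬r.
All 1 branch closes.
Every branch closed; the formula is unsatisfiable.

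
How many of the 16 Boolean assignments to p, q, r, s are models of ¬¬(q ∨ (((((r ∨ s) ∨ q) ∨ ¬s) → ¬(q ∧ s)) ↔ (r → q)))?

12

Initial set: {¬¬(q ∨ (((((r ∨ s) ∨ q) ∨ ¬s) → ¬(q ∧ s)) ↔ (r → q)))}.
¬¬(q ∨ (((((r ∨ s) ∨ q) ∨ ¬s) → ¬(q ∧ s)) ↔ (r → q))): drop double negation, giving (q ∨ (((((r ∨ s) ∨ q) ∨ ¬s) → ¬(q ∧ s)) ↔ (r → q))).
(q ∨ (((((r ∨ s) ∨ q) ∨ ¬s) → ¬(q ∧ s)) ↔ (r → q))): β-rule — branch into q  //  (((((r ∨ s) ∨ q) ∨ ¬s) → ¬(q ∧ s)) ↔ (r → q)).
  branch 1 (add q):
    ○ open, literals {q=1}.
  branch 2 (add (((((r ∨ s) ∨ q) ∨ ¬s) → ¬(q ∧ s)) ↔ (r → q))):
    (((((r ∨ s) ∨ q) ∨ ¬s) → ¬(q ∧ s)) ↔ (r → q)): β-rule — branch into ((((r ∨ s) ∨ q) ∨ ¬s) → ¬(q ∧ s)), (r → q)  //  ¬((((r ∨ s) ∨ q) ∨ ¬s) → ¬(q ∧ s)), ¬(r → q).
      branch 2.1 (add ((((r ∨ s) ∨ q) ∨ ¬s) → ¬(q ∧ s)), (r → q)):
        ((((r ∨ s) ∨ q) ∨ ¬s) → ¬(q ∧ s)): β-rule — branch into ¬(((r ∨ s) ∨ q) ∨ ¬s)  //  ¬(q ∧ s).
          branch 2.1.1 (add ¬(((r ∨ s) ∨ q) ∨ ¬s)):
            ¬(((r ∨ s) ∨ q) ∨ ¬s): α-rule — add ¬((r ∨ s) ∨ q), ¬¬s.
            ¬((r ∨ s) ∨ q): α-rule — add ¬(r ∨ s), ¬q.
            ¬(r ∨ s): α-rule — add ¬r, ¬s.
            × closes — contains both s and ¬s.
          branch 2.1.2 (add ¬(q ∧ s)):
            (r → q): β-rule — branch into ¬r  //  q.
              branch 2.1.2.1 (add ¬r):
                ¬(q ∧ s): β-rule — branch into ¬q  //  ¬s.
                  branch 2.1.2.1.1 (add ¬q):
                    ○ open, literals {q=0, r=0}.
                  branch 2.1.2.1.2 (add ¬s):
                    ○ open, literals {r=0, s=0}.
              branch 2.1.2.2 (add q):
                ¬(q ∧ s): β-rule — branch into ¬q  //  ¬s.
                  branch 2.1.2.2.1 (add ¬q):
                    × closes — contains both q and ¬q.
                  branch 2.1.2.2.2 (add ¬s):
                    ○ open, literals {q=1, s=0}.
      branch 2.2 (add ¬((((r ∨ s) ∨ q) ∨ ¬s) → ¬(q ∧ s)), ¬(r → q)):
        ¬((((r ∨ s) ∨ q) ∨ ¬s) → ¬(q ∧ s)): α-rule — add (((r ∨ s) ∨ q) ∨ ¬s), ¬¬(q ∧ s).
        ¬(r → q): α-rule — add r, ¬q.
        ¬¬(q ∧ s): α-rule — add q, s.
        × closes — contains both q and ¬q.
3 branches closed, 4 open.
Each open branch fixes some atoms; the unmentioned ones are free. Counting distinct full assignments: branch {q=1} (p, r, s) contributes 8 new; branch {q=0, r=0} (p, s) contributes 4 new; branch {r=0, s=0} (p, q) contributes 0 new; branch {q=1, s=0} (p, r) contributes 0 new. Total: 12.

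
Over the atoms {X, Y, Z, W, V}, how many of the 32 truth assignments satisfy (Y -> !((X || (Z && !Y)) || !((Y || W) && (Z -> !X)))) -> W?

Initial set: {((Y -> !((X || (Z && !Y)) || !((Y || W) && (Z -> !X)))) -> W)}.
((Y -> !((X || (Z && !Y)) || !((Y || W) && (Z -> !X)))) -> W): β-rule — branch into !(Y -> !((X || (Z && !Y)) || !((Y || W) && (Z -> !X))))  //  W.
  branch 1 (add !(Y -> !((X || (Z && !Y)) || !((Y || W) && (Z -> !X))))):
    !(Y -> !((X || (Z && !Y)) || !((Y || W) && (Z -> !X)))): α-rule — add Y, !!((X || (Z && !Y)) || !((Y || W) && (Z -> !X))).
    !!((X || (Z && !Y)) || !((Y || W) && (Z -> !X))): β-rule — branch into (X || (Z && !Y))  //  !((Y || W) && (Z -> !X)).
      branch 1.1 (add (X || (Z && !Y))):
        (X || (Z && !Y)): β-rule — branch into X  //  (Z && !Y).
          branch 1.1.1 (add X):
            ○ open, literals {X=1, Y=1}.
          branch 1.1.2 (add (Z && !Y)):
            (Z && !Y): α-rule — add Z, !Y.
            × closes — contains both Y and !Y.
      branch 1.2 (add !((Y || W) && (Z -> !X))):
        !((Y || W) && (Z -> !X)): β-rule — branch into !(Y || W)  //  !(Z -> !X).
          branch 1.2.1 (add !(Y || W)):
            !(Y || W): α-rule — add !Y, !W.
            × closes — contains both Y and !Y.
          branch 1.2.2 (add !(Z -> !X)):
            !(Z -> !X): α-rule — add Z, !!X.
            ○ open, literals {X=1, Y=1, Z=1}.
  branch 2 (add W):
    ○ open, literals {W=1}.
2 branches closed, 3 open.
Each open branch fixes some atoms; the unmentioned ones are free. Counting distinct full assignments: branch {X=1, Y=1} (Z, W, V) contributes 8 new; branch {X=1, Y=1, Z=1} (W, V) contributes 0 new; branch {W=1} (X, Y, Z, V) contributes 12 new. Total: 20.

20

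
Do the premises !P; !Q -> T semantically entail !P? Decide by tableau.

Yes

Initial set: {T !P; T (!Q -> T); F !P}.
× closes — contains both P and !P.
All 1 branch closes.
Every branch closed, so the premises entail the conclusion.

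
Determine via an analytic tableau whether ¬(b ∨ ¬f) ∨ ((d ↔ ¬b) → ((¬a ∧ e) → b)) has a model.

Satisfiable

Initial set: {(¬(b ∨ ¬f) ∨ ((d ↔ ¬b) → ((¬a ∧ e) → b)))}.
(¬(b ∨ ¬f) ∨ ((d ↔ ¬b) → ((¬a ∧ e) → b))): β-rule — branch into ¬(b ∨ ¬f)  //  ((d ↔ ¬b) → ((¬a ∧ e) → b)).
  branch 1 (add ¬(b ∨ ¬f)):
    ¬(b ∨ ¬f): α-rule — add ¬b, ¬¬f.
    ○ open, literals {b=F, f=T}.
  branch 2 (add ((d ↔ ¬b) → ((¬a ∧ e) → b))):
    ((d ↔ ¬b) → ((¬a ∧ e) → b)): β-rule — branch into ¬(d ↔ ¬b)  //  ((¬a ∧ e) → b).
      branch 2.1 (add ¬(d ↔ ¬b)):
        ¬(d ↔ ¬b): β-rule — branch into d, ¬¬b  //  ¬d, ¬b.
          branch 2.1.1 (add d, ¬¬b):
            ○ open, literals {b=T, d=T}.
          branch 2.1.2 (add ¬d, ¬b):
            ○ open, literals {b=F, d=F}.
      branch 2.2 (add ((¬a ∧ e) → b)):
        ((¬a ∧ e) → b): β-rule — branch into ¬(¬a ∧ e)  //  b.
          branch 2.2.1 (add ¬(¬a ∧ e)):
            ¬(¬a ∧ e): β-rule — branch into ¬¬a  //  ¬e.
              branch 2.2.1.1 (add ¬¬a):
                ○ open, literals {a=T}.
              branch 2.2.1.2 (add ¬e):
                ○ open, literals {e=F}.
          branch 2.2.2 (add b):
            ○ open, literals {b=T}.
0 branches closed, 6 open.
An open branch gives a satisfying assignment: b=F, f=T.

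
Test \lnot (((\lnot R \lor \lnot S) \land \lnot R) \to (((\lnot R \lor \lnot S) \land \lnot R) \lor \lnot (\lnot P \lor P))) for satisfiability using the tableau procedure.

Unsatisfiable

Initial set: {\lnot (((\lnot R \lor \lnot S) \land \lnot R) \to (((\lnot R \lor \lnot S) \land \lnot R) \lor \lnot (\lnot P \lor P)))}.
\lnot (((\lnot R \lor \lnot S) \land \lnot R) \to (((\lnot R \lor \lnot S) \land \lnot R) \lor \lnot (\lnot P \lor P))): α-rule — add ((\lnot R \lor \lnot S) \land \lnot R), \lnot (((\lnot R \lor \lnot S) \land \lnot R) \lor \lnot (\lnot P \lor P)).
((\lnot R \lor \lnot S) \land \lnot R): α-rule — add (\lnot R \lor \lnot S), \lnot R.
\lnot (((\lnot R \lor \lnot S) \land \lnot R) \lor \lnot (\lnot P \lor P)): α-rule — add \lnot ((\lnot R \lor \lnot S) \land \lnot R), \lnot \lnot (\lnot P \lor P).
(\lnot R \lor \lnot S): β-rule — branch into \lnot R  //  \lnot S.
  branch 1 (add \lnot R):
    \lnot ((\lnot R \lor \lnot S) \land \lnot R): β-rule — branch into \lnot (\lnot R \lor \lnot S)  //  \lnot \lnot R.
      branch 1.1 (add \lnot (\lnot R \lor \lnot S)):
        \lnot (\lnot R \lor \lnot S): α-rule — add \lnot \lnot R, \lnot \lnot S.
        × closes — contains both R and \lnot R.
      branch 1.2 (add \lnot \lnot R):
        × closes — contains both R and \lnot R.
  branch 2 (add \lnot S):
    \lnot ((\lnot R \lor \lnot S) \land \lnot R): β-rule — branch into \lnot (\lnot R \lor \lnot S)  //  \lnot \lnot R.
      branch 2.1 (add \lnot (\lnot R \lor \lnot S)):
        \lnot (\lnot R \lor \lnot S): α-rule — add \lnot \lnot R, \lnot \lnot S.
        × closes — contains both R and \lnot R.
      branch 2.2 (add \lnot \lnot R):
        × closes — contains both R and \lnot R.
All 4 branches close.
Every branch closed; the formula is unsatisfiable.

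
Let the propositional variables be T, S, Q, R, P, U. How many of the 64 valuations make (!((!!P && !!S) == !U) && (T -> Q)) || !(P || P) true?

Initial set: {((!((!!P && !!S) == !U) && (T -> Q)) || !(P || P))}.
((!((!!P && !!S) == !U) && (T -> Q)) || !(P || P)): β-rule — branch into (!((!!P && !!S) == !U) && (T -> Q))  //  !(P || P).
  branch 1 (add (!((!!P && !!S) == !U) && (T -> Q))):
    (!((!!P && !!S) == !U) && (T -> Q)): α-rule — add !((!!P && !!S) == !U), (T -> Q).
    !((!!P && !!S) == !U): β-rule — branch into (!!P && !!S), !!U  //  !(!!P && !!S), !U.
      branch 1.1 (add (!!P && !!S), !!U):
        (!!P && !!S): α-rule — add !!P, !!S.
        !!P: drop double negation, giving P.
        !!S: drop double negation, giving S.
        (T -> Q): β-rule — branch into !T  //  Q.
          branch 1.1.1 (add !T):
            ○ open, literals {P=1, S=1, T=0, U=1}.
          branch 1.1.2 (add Q):
            ○ open, literals {P=1, Q=1, S=1, U=1}.
      branch 1.2 (add !(!!P && !!S), !U):
        (T -> Q): β-rule — branch into !T  //  Q.
          branch 1.2.1 (add !T):
            !(!!P && !!S): β-rule — branch into !!!P  //  !!!S.
              branch 1.2.1.1 (add !!!P):
                !!!P: drop double negation, giving !P.
                ○ open, literals {P=0, T=0, U=0}.
              branch 1.2.1.2 (add !!!S):
                !!!S: drop double negation, giving !S.
                ○ open, literals {S=0, T=0, U=0}.
          branch 1.2.2 (add Q):
            !(!!P && !!S): β-rule — branch into !!!P  //  !!!S.
              branch 1.2.2.1 (add !!!P):
                !!!P: drop double negation, giving !P.
                ○ open, literals {P=0, Q=1, U=0}.
              branch 1.2.2.2 (add !!!S):
                !!!S: drop double negation, giving !S.
                ○ open, literals {Q=1, S=0, U=0}.
  branch 2 (add !(P || P)):
    !(P || P): α-rule — add !P, !P.
    ○ open, literals {P=0}.
0 branches closed, 7 open.
Each open branch fixes some atoms; the unmentioned ones are free. Counting distinct full assignments: branch {P=1, S=1, T=0, U=1} (Q, R) contributes 4 new; branch {P=1, Q=1, S=1, U=1} (T, R) contributes 2 new; branch {P=0, T=0, U=0} (S, Q, R) contributes 8 new; branch {S=0, T=0, U=0} (Q, R, P) contributes 4 new; branch {P=0, Q=1, U=0} (T, S, R) contributes 4 new; branch {Q=1, S=0, U=0} (T, R, P) contributes 2 new; branch {P=0} (T, S, Q, R, U) contributes 20 new. Total: 44.

44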